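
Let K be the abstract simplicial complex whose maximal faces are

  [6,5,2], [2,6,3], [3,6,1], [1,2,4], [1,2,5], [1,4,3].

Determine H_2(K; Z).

We work with the vertex ordering 1 < 2 < 3 < 4 < 5 < 6. The simplices of K, each written with vertices in increasing order, are:

  0-simplices (6): [1], [2], [3], [4], [5], [6]
  1-simplices (12): [1,2], [1,3], [1,4], [1,5], [1,6], [2,3], [2,4], [2,5], [2,6], [3,4], [3,6], [5,6]
  2-simplices (6): [1,2,4], [1,2,5], [1,3,4], [1,3,6], [2,3,6], [2,5,6]

giving chain groups C_0 ≅ Z^6, C_1 ≅ Z^12, C_2 ≅ Z^6.

The boundary map ∂_1: C_1 → C_0 sends each edge [p,q] (with p < q) to q − p. For instance
  ∂[1,3] = [3] − [1].
This gives a 6×12 integer matrix of rank 5; reducing to Smith normal form yields diagonal entries (1,1,1,1,1).

The boundary map ∂_2: C_2 → C_1 maps a triangle to the signed sum of its edges. For instance
  ∂[2,3,6] = [3,6] − [2,6] + [2,3],
  ∂[1,2,4] = [2,4] − [1,4] + [1,2].
The resulting 12×6 matrix has rank 6, and its Smith normal form has invariant factors (1,1,1,1,1,1).

Computing H_k = (kernel of ∂_k) / (image of ∂_{k+1}):

  H_2: rank ker ∂_2 − rank ∂_3 = (6 − 6) − 0 = 0, and there is no ∂_3, so H_2 ≅ 0.

(K is a triangulation of the cylinder S^1 x I.)

H_2 ≅ 0.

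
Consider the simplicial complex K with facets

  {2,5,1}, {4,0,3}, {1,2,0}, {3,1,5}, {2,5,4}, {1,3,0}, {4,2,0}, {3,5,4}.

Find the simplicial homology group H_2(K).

We work with the vertex ordering 0 < 1 < 2 < 3 < 4 < 5. The simplices of K, each written with vertices in increasing order, are:

  0-simplices (6): [0], [1], [2], [3], [4], [5]
  1-simplices (12): [0,1], [0,2], [0,3], [0,4], [1,2], [1,3], [1,5], [2,4], [2,5], [3,4], [3,5], [4,5]
  2-simplices (8): [0,1,2], [0,1,3], [0,2,4], [0,3,4], [1,2,5], [1,3,5], [2,4,5], [3,4,5]

so the chain groups are C_0 ≅ Z^6, C_1 ≅ Z^12, C_2 ≅ Z^8.

Boundary ∂_1: C_1 → C_0 maps an edge to its endpoints' difference, ∂[p,q] = q − p.
The 6×12 boundary matrix has rank 5 and Smith normal form diag(1,1,1,1,1).

Boundary ∂_2: C_2 → C_1 sends each 2-simplex [p,q,r] to [q,r] − [p,r] + [p,q]. For instance
  ∂[3,4,5] = [4,5] − [3,5] + [3,4],
  ∂[0,1,3] = [1,3] − [0,3] + [0,1].
The 12×8 boundary matrix has rank 7 and Smith normal form diag(1,1,1,1,1,1,1).

Now H_k = ker ∂_k / im ∂_{k+1}, so:

  H_2: rank ker ∂_2 − rank ∂_3 = (8 − 7) − 0 = 1, and there is no ∂_3, so H_2 = Z.

(K is a triangulation of the 2-sphere S^2.)

H_2 = Z.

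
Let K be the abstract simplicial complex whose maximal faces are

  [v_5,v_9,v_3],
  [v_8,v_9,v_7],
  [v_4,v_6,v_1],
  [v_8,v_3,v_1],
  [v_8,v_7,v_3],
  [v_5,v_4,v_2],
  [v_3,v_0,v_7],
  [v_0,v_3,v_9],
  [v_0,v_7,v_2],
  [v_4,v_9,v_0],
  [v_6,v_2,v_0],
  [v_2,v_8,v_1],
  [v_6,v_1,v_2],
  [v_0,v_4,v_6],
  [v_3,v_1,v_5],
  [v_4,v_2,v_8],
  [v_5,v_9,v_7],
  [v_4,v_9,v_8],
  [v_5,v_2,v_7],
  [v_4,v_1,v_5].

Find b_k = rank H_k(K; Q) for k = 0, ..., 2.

b_0 = 1, b_1 = 1, b_2 = 0.

Fix the vertex order v_0 < v_1 < v_2 < v_3 < v_4 < v_5 < v_6 < v_7 < v_8 < v_9 and write every simplex with vertices in increasing order. Then dim K = 2 and the simplices of K are:

  0-simplices (10): [v_0], [v_1], [v_2], [v_3], [v_4], [v_5], [v_6], [v_7], [v_8], [v_9]
  1-simplices (30): (30 of them)
  2-simplices (20): (20 of them)

so the chain groups are C_0 ≅ Z^10, C_1 ≅ Z^30, C_2 ≅ Z^20.

Boundary ∂_1: C_1 → C_0 sends each edge [p,q] (with p < q) to q − p.
As a 10×30 matrix over Z this has rank 9, with invariant factors (1,1,1,1,1,1,1,1,1).

∂_2: C_2 → C_1 acts by ∂[p,q,r] = [q,r] − [p,r] + [p,q]. For instance
  ∂[v_5,v_7,v_9] = [v_7,v_9] − [v_5,v_9] + [v_5,v_7],
  ∂[v_0,v_3,v_9] = [v_3,v_9] − [v_0,v_9] + [v_0,v_3].
This gives a 30×20 integer matrix of rank 20; reducing to Smith normal form yields diagonal entries (1,1,1,1,1,1,1,1,1,1,1,1,1,1,1,1,1,1,1,2).

From H_k ≅ ker(∂_k) / im(∂_{k+1}) we obtain:

  H_0: rank C_0 − rank ∂_1 = 10 − 9 = 1, and the invariant factors of ∂_1 are all 1, so H_0 = Z.
  H_1: rank ker ∂_1 − rank ∂_2 = (30 − 9) − 20 = 1, and ∂_2 has invariant factor 2 > 1, so H_1 = Z ⊕ Z/2.
  H_2: rank ker ∂_2 − rank ∂_3 = (20 − 20) − 0 = 0, and there is no ∂_3, so H_2 = 0.

As a check, the Euler characteristic is 10 − 30 + 20 = 0, which agrees with 1 − 1 + 0 = 0.

Hence the Betti numbers are b_0 = 1, b_1 = 1, b_2 = 0.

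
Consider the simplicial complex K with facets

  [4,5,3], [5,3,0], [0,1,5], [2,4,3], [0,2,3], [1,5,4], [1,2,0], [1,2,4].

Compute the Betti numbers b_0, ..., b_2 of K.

Order the vertices as 0 < 1 < 2 < 3 < 4 < 5. Listing each simplex with vertices in this order, K has dimension 2 with simplices:

  0-simplices (6): [0], [1], [2], [3], [4], [5]
  1-simplices (12): [0,1], [0,2], [0,3], [0,5], [1,2], [1,4], [1,5], [2,3], [2,4], [3,4], [3,5], [4,5]
  2-simplices (8): [0,1,2], [0,1,5], [0,2,3], [0,3,5], [1,2,4], [1,4,5], [2,3,4], [3,4,5]

so the chain groups are C_0 ≅ Z^6, C_1 ≅ Z^12, C_2 ≅ Z^8.

The boundary map ∂_1: C_1 → C_0 is given by ∂[p,q] = [q] − [p]. For instance
  ∂[1,5] = [5] − [1].
As a 6×12 matrix over Z this has rank 5, with invariant factors (1,1,1,1,1).

∂_2: C_2 → C_1 sends each 2-simplex [p,q,r] to [q,r] − [p,r] + [p,q]. For instance
  ∂[1,4,5] = [4,5] − [1,5] + [1,4],
  ∂[3,4,5] = [4,5] − [3,5] + [3,4].
This gives a 12×8 integer matrix of rank 7; reducing to Smith normal form yields diagonal entries (1,1,1,1,1,1,1).

Reading off H_k = ker ∂_k / im ∂_{k+1}:

  H_0: rank C_0 − rank ∂_1 = 6 − 5 = 1, and the invariant factors of ∂_1 are all 1, so H_0 = Z.
  H_1: rank ker ∂_1 − rank ∂_2 = (12 − 5) − 7 = 0, and the invariant factors of ∂_2 are all 1, so H_1 = 0.
  H_2: rank ker ∂_2 − rank ∂_3 = (8 − 7) − 0 = 1, and there is no ∂_3, so H_2 = Z.

As a check, the Euler characteristic is 6 − 12 + 8 = 2, which agrees with 1 − 0 + 1 = 2.

Hence the Betti numbers are b_0 = 1, b_1 = 0, b_2 = 1.

b_0 = 1, b_1 = 0, b_2 = 1.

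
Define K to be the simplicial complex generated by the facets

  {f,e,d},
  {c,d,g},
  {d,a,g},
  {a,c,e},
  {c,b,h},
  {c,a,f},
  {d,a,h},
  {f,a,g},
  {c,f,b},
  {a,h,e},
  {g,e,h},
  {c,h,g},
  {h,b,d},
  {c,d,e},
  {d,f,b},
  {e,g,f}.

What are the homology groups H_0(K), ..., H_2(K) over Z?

Fix the vertex order a < b < c < d < e < f < g < h and write every simplex with vertices in increasing order. Then dim K = 2 and the simplices of K are:

  0-simplices (8): a, b, c, d, e, f, g, h
  1-simplices (24): ac, ad, ae, af, ag, ah, bc, bd, bf, bh, cd, ce, cf, cg, ch, de, df, dg, dh, ef, eg, eh, fg, gh
  2-simplices (16): ace, acf, adg, adh, aeh, afg, bcf, bch, bdf, bdh, cde, cdg, cgh, def, efg, egh

Hence C_0 ≅ Z^8, C_1 ≅ Z^24, C_2 ≅ Z^16.

∂_1: C_1 → C_0 is given by ∂[p,q] = [q] − [p]. For instance
  ∂af = f − a.
The resulting 8×24 matrix has rank 7, and its Smith normal form has invariant factors (1,1,1,1,1,1,1).

The boundary map ∂_2: C_2 → C_1 sends each 2-simplex [p,q,r] to [q,r] − [p,r] + [p,q]. For instance
  ∂egh = gh − eh + eg,
  ∂cdg = dg − cg + cd.
As a 24×16 matrix over Z this has rank 15, with invariant factors (1,1,1,1,1,1,1,1,1,1,1,1,1,1,1).

From H_k ≅ ker(∂_k) / im(∂_{k+1}) we obtain:

  H_0: rank C_0 − rank ∂_1 = 8 − 7 = 1, and the invariant factors of ∂_1 are all 1, so H_0 ≅ Z.
  H_1: rank ker ∂_1 − rank ∂_2 = (24 − 7) − 15 = 2, and the invariant factors of ∂_2 are all 1, so H_1 ≅ Z^2.
  H_2: rank ker ∂_2 − rank ∂_3 = (16 − 15) − 0 = 1, and there is no ∂_3, so H_2 ≅ Z.

(K is a triangulation of the torus T^2.)

H_0 = Z,  H_1 = Z^2,  H_2 = Z.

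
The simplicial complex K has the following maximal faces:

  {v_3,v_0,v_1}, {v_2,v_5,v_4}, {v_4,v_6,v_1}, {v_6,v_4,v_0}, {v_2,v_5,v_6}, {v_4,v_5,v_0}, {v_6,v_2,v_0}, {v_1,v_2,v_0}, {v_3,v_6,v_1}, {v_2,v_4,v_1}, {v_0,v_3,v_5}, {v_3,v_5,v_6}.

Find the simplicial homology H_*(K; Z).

Order the vertices as v_0 < v_1 < v_2 < v_3 < v_4 < v_5 < v_6. Listing each simplex with vertices in this order, K has dimension 2 with simplices:

  0-simplices (7): [v_0], [v_1], [v_2], [v_3], [v_4], [v_5], [v_6]
  1-simplices (18): (18 of them)
  2-simplices (12): (12 of them)

giving chain groups C_0 ≅ Z^7, C_1 ≅ Z^18, C_2 ≅ Z^12.

∂_1: C_1 → C_0 sends each edge [p,q] (with p < q) to q − p. For instance
  ∂[v_0,v_1] = [v_1] − [v_0].
As a 7×18 matrix over Z this has rank 6, with invariant factors (1,1,1,1,1,1).

Boundary ∂_2: C_2 → C_1 sends each 2-simplex [p,q,r] to [q,r] − [p,r] + [p,q]. For instance
  ∂[v_1,v_4,v_6] = [v_4,v_6] − [v_1,v_6] + [v_1,v_4],
  ∂[v_0,v_1,v_3] = [v_1,v_3] − [v_0,v_3] + [v_0,v_1].
This gives a 18×12 integer matrix of rank 12; reducing to Smith normal form yields diagonal entries (1,1,1,1,1,1,1,1,1,1,1,2).

Now H_k = ker ∂_k / im ∂_{k+1}, so:

  H_0: rank C_0 − rank ∂_1 = 7 − 6 = 1, and the invariant factors of ∂_1 are all 1, so H_0 ≅ Z.
  H_1: rank ker ∂_1 − rank ∂_2 = (18 − 6) − 12 = 0, and ∂_2 has invariant factor 2 > 1, so H_1 ≅ Z_2.
  H_2: rank ker ∂_2 − rank ∂_3 = (12 − 12) − 0 = 0, and there is no ∂_3, so H_2 ≅ 0.

As a check, the Euler characteristic is 7 − 18 + 12 = 1, which agrees with 1 − 0 + 0 = 1.

H_0 = Z,  H_1 = Z_2,  H_2 = 0.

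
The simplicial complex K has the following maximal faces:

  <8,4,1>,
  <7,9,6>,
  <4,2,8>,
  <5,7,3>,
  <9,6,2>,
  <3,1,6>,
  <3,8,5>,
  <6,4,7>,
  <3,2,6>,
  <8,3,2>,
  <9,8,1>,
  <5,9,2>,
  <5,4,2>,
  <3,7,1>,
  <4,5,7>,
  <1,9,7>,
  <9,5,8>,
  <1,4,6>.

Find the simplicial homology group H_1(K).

Order the vertices as 1 < 2 < 3 < 4 < 5 < 6 < 7 < 8 < 9. Listing each simplex with vertices in this order, K has dimension 2 with simplices:

  0-simplices (9): [1], [2], [3], [4], [5], [6], [7], [8], [9]
  1-simplices (27): (27 of them)
  2-simplices (18): [1,3,6], [1,3,7], [1,4,6], [1,4,8], [1,7,9], [1,8,9], [2,3,6], [2,3,8], [2,4,5], [2,4,8], [2,5,9], [2,6,9], [3,5,7], [3,5,8], [4,5,7], [4,6,7], [5,8,9], [6,7,9]

giving chain groups C_0 ≅ Z^9, C_1 ≅ Z^27, C_2 ≅ Z^18.

Boundary ∂_1: C_1 → C_0 sends each edge [p,q] (with p < q) to q − p. For instance
  ∂[6,9] = [9] − [6].
The 9×27 boundary matrix has rank 8 and Smith normal form diag(1,1,1,1,1,1,1,1).

Boundary ∂_2: C_2 → C_1 acts by ∂[p,q,r] = [q,r] − [p,r] + [p,q]. For instance
  ∂[1,4,6] = [4,6] − [1,6] + [1,4],
  ∂[2,5,9] = [5,9] − [2,9] + [2,5].
This gives a 27×18 integer matrix of rank 18; reducing to Smith normal form yields diagonal entries (1,1,1,1,1,1,1,1,1,1,1,1,1,1,1,1,1,2).

Reading off H_k = ker ∂_k / im ∂_{k+1}:

  H_1: rank ker ∂_1 − rank ∂_2 = (27 − 8) − 18 = 1, and ∂_2 has invariant factor 2 > 1, so H_1 ≅ Z ⊕ Z/2Z.

(K is a triangulation of the Klein bottle.)

H_1 ≅ Z ⊕ Z/2Z.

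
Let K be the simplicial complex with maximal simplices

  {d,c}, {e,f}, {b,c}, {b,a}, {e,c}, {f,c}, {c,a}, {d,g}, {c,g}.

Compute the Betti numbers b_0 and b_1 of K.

b_0 = 1, b_1 = 3.

We work with the vertex ordering a < b < c < d < e < f < g. The simplices of K, each written with vertices in increasing order, are:

  0-simplices (7): a, b, c, d, e, f, g
  1-simplices (9): ab, ac, bc, cd, ce, cf, cg, dg, ef

giving chain groups C_0 ≅ Z^7, C_1 ≅ Z^9.

∂_1: C_1 → C_0 sends each edge [p,q] (with p < q) to q − p.
This gives a 7×9 integer matrix of rank 6; reducing to Smith normal form yields diagonal entries (1,1,1,1,1,1).

From H_k ≅ ker(∂_k) / im(∂_{k+1}) we obtain:

  H_0: rank C_0 − rank ∂_1 = 7 − 6 = 1, and the invariant factors of ∂_1 are all 1, so H_0 = Z.
  H_1: rank ker ∂_1 − rank ∂_2 = (9 − 6) − 0 = 3, and there is no ∂_2, so H_1 = Z^3.

(K is a triangulation of a wedge of 3 circles.)

Hence the Betti numbers are b_0 = 1, b_1 = 3.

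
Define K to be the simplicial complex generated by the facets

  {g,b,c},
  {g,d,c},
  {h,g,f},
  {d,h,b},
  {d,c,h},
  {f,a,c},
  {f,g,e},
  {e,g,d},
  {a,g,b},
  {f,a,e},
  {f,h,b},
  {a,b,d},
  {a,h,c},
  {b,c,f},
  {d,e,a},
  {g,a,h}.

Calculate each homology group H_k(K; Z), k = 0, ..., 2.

H_0 = Z,  H_1 = Z^2,  H_2 = Z.

Order the vertices as a < b < c < d < e < f < g < h. Listing each simplex with vertices in this order, K has dimension 2 with simplices:

  0-simplices (8): a, b, c, d, e, f, g, h
  1-simplices (24): ab, ac, ad, ae, af, ag, ah, bc, bd, bf, bg, bh, cd, cf, cg, ch, de, dg, dh, ef, eg, fg, fh, gh
  2-simplices (16): abd, abg, acf, ach, ade, aef, agh, bcf, bcg, bdh, bfh, cdg, cdh, deg, efg, fgh

Hence C_0 ≅ Z^8, C_1 ≅ Z^24, C_2 ≅ Z^16.

Boundary ∂_1: C_1 → C_0 maps an edge to its endpoints' difference, ∂[p,q] = q − p.
This gives a 8×24 integer matrix of rank 7; reducing to Smith normal form yields diagonal entries (1,1,1,1,1,1,1).

Boundary ∂_2: C_2 → C_1 acts by ∂[p,q,r] = [q,r] − [p,r] + [p,q]. For instance
  ∂efg = fg − eg + ef,
  ∂cdh = dh − ch + cd.
This gives a 24×16 integer matrix of rank 15; reducing to Smith normal form yields diagonal entries (1,1,1,1,1,1,1,1,1,1,1,1,1,1,1).

Now H_k = ker ∂_k / im ∂_{k+1}, so:

  H_0: rank C_0 − rank ∂_1 = 8 − 7 = 1, and the invariant factors of ∂_1 are all 1, so H_0 ≅ Z.
  H_1: rank ker ∂_1 − rank ∂_2 = (24 − 7) − 15 = 2, and the invariant factors of ∂_2 are all 1, so H_1 ≅ Z^2.
  H_2: rank ker ∂_2 − rank ∂_3 = (16 − 15) − 0 = 1, and there is no ∂_3, so H_2 ≅ Z.

As a check, the Euler characteristic is 8 − 24 + 16 = 0, which agrees with 1 − 2 + 1 = 0.
(K is a triangulation of the torus T^2.)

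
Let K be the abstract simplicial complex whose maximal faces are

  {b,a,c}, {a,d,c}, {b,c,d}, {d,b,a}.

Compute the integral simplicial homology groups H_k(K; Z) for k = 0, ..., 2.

H_0 ≅ Z,  H_1 = 0,  H_2 ≅ Z.

Fix the vertex order a < b < c < d and write every simplex with vertices in increasing order. Then dim K = 2 and the simplices of K are:

  0-simplices (4): a, b, c, d
  1-simplices (6): ab, ac, ad, bc, bd, cd
  2-simplices (4): abc, abd, acd, bcd

Hence C_0 ≅ Z^4, C_1 ≅ Z^6, C_2 ≅ Z^4.

Boundary ∂_1: C_1 → C_0 is given by ∂[p,q] = [q] − [p].
The 4×6 boundary matrix has rank 3 and Smith normal form diag(1,1,1).

Boundary ∂_2: C_2 → C_1 sends each 2-simplex [p,q,r] to [q,r] − [p,r] + [p,q]. For instance
  ∂acd = cd − ad + ac,
  ∂bcd = cd − bd + bc.
This gives a 6×4 integer matrix of rank 3; reducing to Smith normal form yields diagonal entries (1,1,1).

Reading off H_k = ker ∂_k / im ∂_{k+1}:

  H_0: rank C_0 − rank ∂_1 = 4 − 3 = 1, and the invariant factors of ∂_1 are all 1, so H_0 = Z.
  H_1: rank ker ∂_1 − rank ∂_2 = (6 − 3) − 3 = 0, and the invariant factors of ∂_2 are all 1, so H_1 = 0.
  H_2: rank ker ∂_2 − rank ∂_3 = (4 − 3) − 0 = 1, and there is no ∂_3, so H_2 = Z.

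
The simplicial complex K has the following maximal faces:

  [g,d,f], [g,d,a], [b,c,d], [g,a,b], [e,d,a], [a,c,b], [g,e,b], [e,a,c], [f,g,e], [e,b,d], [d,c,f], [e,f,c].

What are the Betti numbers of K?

Fix the vertex order a < b < c < d < e < f < g and write every simplex with vertices in increasing order. Then dim K = 2 and the simplices of K are:

  0-simplices (7): a, b, c, d, e, f, g
  1-simplices (18): ab, ac, ad, ae, ag, bc, bd, be, bg, cd, ce, cf, de, df, dg, ef, eg, fg
  2-simplices (12): abc, abg, ace, ade, adg, bcd, bde, beg, cdf, cef, dfg, efg

so the chain groups are C_0 ≅ Z^7, C_1 ≅ Z^18, C_2 ≅ Z^12.

Boundary ∂_1: C_1 → C_0 is given by ∂[p,q] = [q] − [p].
As a 7×18 matrix over Z this has rank 6, with invariant factors (1,1,1,1,1,1).

The boundary map ∂_2: C_2 → C_1 sends each 2-simplex [p,q,r] to [q,r] − [p,r] + [p,q]. For instance
  ∂dfg = fg − dg + df,
  ∂cdf = df − cf + cd.
As a 18×12 matrix over Z this has rank 12, with invariant factors (1,1,1,1,1,1,1,1,1,1,1,2).

Now H_k = ker ∂_k / im ∂_{k+1}, so:

  H_0: rank C_0 − rank ∂_1 = 7 − 6 = 1, and the invariant factors of ∂_1 are all 1, so H_0 = Z.
  H_1: rank ker ∂_1 − rank ∂_2 = (18 − 6) − 12 = 0, and ∂_2 has invariant factor 2 > 1, so H_1 = Z/2.
  H_2: rank ker ∂_2 − rank ∂_3 = (12 − 12) − 0 = 0, and there is no ∂_3, so H_2 = 0.

Hence the Betti numbers are b_0 = 1, b_1 = 0, b_2 = 0.

b_0 = 1, b_1 = 0, b_2 = 0.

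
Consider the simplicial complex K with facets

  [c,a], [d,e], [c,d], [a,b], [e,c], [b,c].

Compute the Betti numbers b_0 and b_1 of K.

b_0 = 1, b_1 = 2.

Order the vertices as a < b < c < d < e. Listing each simplex with vertices in this order, K has dimension 1 with simplices:

  0-simplices (5): a, b, c, d, e
  1-simplices (6): ab, ac, bc, cd, ce, de

Hence C_0 ≅ Z^5, C_1 ≅ Z^6.

Boundary ∂_1: C_1 → C_0 sends each edge [p,q] (with p < q) to q − p. For instance
  ∂ce = e − c.
As a 5×6 matrix over Z this has rank 4, with invariant factors (1,1,1,1).

Now H_k = ker ∂_k / im ∂_{k+1}, so:

  H_0: rank C_0 − rank ∂_1 = 5 − 4 = 1, and the invariant factors of ∂_1 are all 1, so H_0 ≅ Z.
  H_1: rank ker ∂_1 − rank ∂_2 = (6 − 4) − 0 = 2, and there is no ∂_2, so H_1 ≅ Z^2.

Hence the Betti numbers are b_0 = 1, b_1 = 2.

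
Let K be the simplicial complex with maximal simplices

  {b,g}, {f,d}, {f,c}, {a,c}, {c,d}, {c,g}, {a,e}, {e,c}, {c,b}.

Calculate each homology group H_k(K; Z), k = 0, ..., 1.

Order the vertices as a < b < c < d < e < f < g. Listing each simplex with vertices in this order, K has dimension 1 with simplices:

  0-simplices (7): a, b, c, d, e, f, g
  1-simplices (9): ac, ae, bc, bg, cd, ce, cf, cg, df

so the chain groups are C_0 ≅ Z^7, C_1 ≅ Z^9.

Boundary ∂_1: C_1 → C_0 sends each edge [p,q] (with p < q) to q − p.
The resulting 7×9 matrix has rank 6, and its Smith normal form has invariant factors (1,1,1,1,1,1).

Computing H_k = (kernel of ∂_k) / (image of ∂_{k+1}):

  H_0: rank C_0 − rank ∂_1 = 7 − 6 = 1, and the invariant factors of ∂_1 are all 1, so H_0 = Z.
  H_1: rank ker ∂_1 − rank ∂_2 = (9 − 6) − 0 = 3, and there is no ∂_2, so H_1 = Z^3.

As a check, the Euler characteristic is 7 − 9 = -2, which agrees with 1 − 3 = -2.
(K is a triangulation of a wedge of 3 circles.)

H_0 ≅ Z,  H_1 ≅ Z^3.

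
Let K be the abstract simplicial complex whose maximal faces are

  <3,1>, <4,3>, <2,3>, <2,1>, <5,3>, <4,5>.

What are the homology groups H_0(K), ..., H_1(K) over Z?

K has 5 vertices, 6 edges.
rank ∂_0 = 0, rank ∂_1 = 4 ⇒ b_0 = 5 − 0 − 4 = 1; all invariant factors of ∂_1 are 1 so no torsion. So H_0 ≅ Z.
rank ∂_1 = 4, rank ∂_2 = 0 ⇒ b_1 = 6 − 4 − 0 = 2. So H_1 ≅ Z^2.

H_0 = Z,  H_1 = Z^2.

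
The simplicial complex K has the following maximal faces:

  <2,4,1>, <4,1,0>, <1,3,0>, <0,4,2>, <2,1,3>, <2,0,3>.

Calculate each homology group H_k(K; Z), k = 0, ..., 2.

H_0 = Z,  H_1 = 0,  H_2 = Z.

Take the total order 0 < 1 < 2 < 3 < 4 on the vertex set. Then K (dimension 2) consists of the simplices:

  0-simplices (5): [0], [1], [2], [3], [4]
  1-simplices (9): [0,1], [0,2], [0,3], [0,4], [1,2], [1,3], [1,4], [2,3], [2,4]
  2-simplices (6): [0,1,3], [0,1,4], [0,2,3], [0,2,4], [1,2,3], [1,2,4]

giving chain groups C_0 ≅ Z^5, C_1 ≅ Z^9, C_2 ≅ Z^6.

The boundary map ∂_1: C_1 → C_0 is given by ∂[p,q] = [q] − [p].
The 5×9 boundary matrix has rank 4 and Smith normal form diag(1,1,1,1).

∂_2: C_2 → C_1 maps a triangle to the signed sum of its edges. For instance
  ∂[0,1,3] = [1,3] − [0,3] + [0,1],
  ∂[1,2,4] = [2,4] − [1,4] + [1,2].
The 9×6 boundary matrix has rank 5 and Smith normal form diag(1,1,1,1,1).

Now H_k = ker ∂_k / im ∂_{k+1}, so:

  H_0: rank C_0 − rank ∂_1 = 5 − 4 = 1, and the invariant factors of ∂_1 are all 1, so H_0 = Z.
  H_1: rank ker ∂_1 − rank ∂_2 = (9 − 4) − 5 = 0, and the invariant factors of ∂_2 are all 1, so H_1 = 0.
  H_2: rank ker ∂_2 − rank ∂_3 = (6 − 5) − 0 = 1, and there is no ∂_3, so H_2 = Z.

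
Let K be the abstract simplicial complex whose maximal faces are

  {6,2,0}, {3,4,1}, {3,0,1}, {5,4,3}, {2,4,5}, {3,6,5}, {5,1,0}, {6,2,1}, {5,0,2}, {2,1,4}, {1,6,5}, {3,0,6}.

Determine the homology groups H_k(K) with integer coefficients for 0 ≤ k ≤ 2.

H_0 = Z,  H_1 = Z/2Z,  H_2 = 0.

Take the total order 0 < 1 < 2 < 3 < 4 < 5 < 6 on the vertex set. Then K (dimension 2) consists of the simplices:

  0-simplices (7): [0], [1], [2], [3], [4], [5], [6]
  1-simplices (18): [0,1], [0,2], [0,3], [0,5], [0,6], [1,2], [1,3], [1,4], [1,5], [1,6], [2,4], [2,5], [2,6], [3,4], [3,5], [3,6], [4,5], [5,6]
  2-simplices (12): [0,1,3], [0,1,5], [0,2,5], [0,2,6], [0,3,6], [1,2,4], [1,2,6], [1,3,4], [1,5,6], [2,4,5], [3,4,5], [3,5,6]

giving chain groups C_0 ≅ Z^7, C_1 ≅ Z^18, C_2 ≅ Z^12.

The boundary map ∂_1: C_1 → C_0 sends each edge [p,q] (with p < q) to q − p. For instance
  ∂[1,2] = [2] − [1].
The resulting 7×18 matrix has rank 6, and its Smith normal form has invariant factors (1,1,1,1,1,1).

∂_2: C_2 → C_1 acts by ∂[p,q,r] = [q,r] − [p,r] + [p,q]. For instance
  ∂[3,4,5] = [4,5] − [3,5] + [3,4],
  ∂[1,2,4] = [2,4] − [1,4] + [1,2].
The 18×12 boundary matrix has rank 12 and Smith normal form diag(1,1,1,1,1,1,1,1,1,1,1,2).

Computing H_k = (kernel of ∂_k) / (image of ∂_{k+1}):

  H_0: rank C_0 − rank ∂_1 = 7 − 6 = 1, and the invariant factors of ∂_1 are all 1, so H_0 = Z.
  H_1: rank ker ∂_1 − rank ∂_2 = (18 − 6) − 12 = 0, and ∂_2 has invariant factor 2 > 1, so H_1 = Z/2Z.
  H_2: rank ker ∂_2 − rank ∂_3 = (12 − 12) − 0 = 0, and there is no ∂_3, so H_2 = 0.

(K is a triangulation of the real projective plane RP^2.)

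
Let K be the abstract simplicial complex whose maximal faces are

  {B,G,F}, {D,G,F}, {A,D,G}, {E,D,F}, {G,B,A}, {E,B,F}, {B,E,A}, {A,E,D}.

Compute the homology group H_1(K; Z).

Order the vertices as A < B < D < E < F < G. Listing each simplex with vertices in this order, K has dimension 2 with simplices:

  0-simplices (6): A, B, D, E, F, G
  1-simplices (12): AB, AD, AE, AG, BE, BF, BG, DE, DF, DG, EF, FG
  2-simplices (8): ABE, ABG, ADE, ADG, BEF, BFG, DEF, DFG

Hence C_0 ≅ Z^6, C_1 ≅ Z^12, C_2 ≅ Z^8.

Boundary ∂_1: C_1 → C_0 maps an edge to its endpoints' difference, ∂[p,q] = q − p.
As a 6×12 matrix over Z this has rank 5, with invariant factors (1,1,1,1,1).

The boundary map ∂_2: C_2 → C_1 acts by ∂[p,q,r] = [q,r] − [p,r] + [p,q]. For instance
  ∂BFG = FG − BG + BF,
  ∂DFG = FG − DG + DF.
As a 12×8 matrix over Z this has rank 7, with invariant factors (1,1,1,1,1,1,1).

Reading off H_k = ker ∂_k / im ∂_{k+1}:

  H_1: rank ker ∂_1 − rank ∂_2 = (12 − 5) − 7 = 0, and the invariant factors of ∂_2 are all 1, so H_1 = 0.

H_1 ≅ 0.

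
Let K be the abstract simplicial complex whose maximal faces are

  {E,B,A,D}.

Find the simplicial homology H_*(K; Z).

H_0 = Z,  H_1 = 0,  H_2 = 0,  H_3 = 0.

Take the total order A < B < D < E on the vertex set. Then K (dimension 3) consists of the simplices:

  0-simplices (4): A, B, D, E
  1-simplices (6): AB, AD, AE, BD, BE, DE
  2-simplices (4): ABD, ABE, ADE, BDE
  3-simplices (1): ABDE

so the chain groups are C_0 ≅ Z^4, C_1 ≅ Z^6, C_2 ≅ Z^4, C_3 ≅ Z^1.

∂_1: C_1 → C_0 is given by ∂[p,q] = [q] − [p]. For instance
  ∂BD = D − B.
The resulting 4×6 matrix has rank 3, and its Smith normal form has invariant factors (1,1,1).

∂_2: C_2 → C_1 acts by ∂[p,q,r] = [q,r] − [p,r] + [p,q]. For instance
  ∂ABE = BE − AE + AB,
  ∂BDE = DE − BE + BD.
This gives a 6×4 integer matrix of rank 3; reducing to Smith normal form yields diagonal entries (1,1,1).

The boundary map ∂_3: C_3 → C_2 sends each 3-simplex σ to the alternating sum Σ_i (−1)^i (σ with its i-th vertex removed). For instance
  ∂ABDE = BDE − ADE + ABE − ABD.
This gives a 4×1 integer matrix of rank 1; reducing to Smith normal form yields diagonal entries (1).

Now H_k = ker ∂_k / im ∂_{k+1}, so:

  H_0: rank C_0 − rank ∂_1 = 4 − 3 = 1, and the invariant factors of ∂_1 are all 1, so H_0 ≅ Z.
  H_1: rank ker ∂_1 − rank ∂_2 = (6 − 3) − 3 = 0, and the invariant factors of ∂_2 are all 1, so H_1 ≅ 0.
  H_2: rank ker ∂_2 − rank ∂_3 = (4 − 3) − 1 = 0, and the invariant factors of ∂_3 are all 1, so H_2 ≅ 0.
  H_3: rank ker ∂_3 − rank ∂_4 = (1 − 1) − 0 = 0, and there is no ∂_4, so H_3 ≅ 0.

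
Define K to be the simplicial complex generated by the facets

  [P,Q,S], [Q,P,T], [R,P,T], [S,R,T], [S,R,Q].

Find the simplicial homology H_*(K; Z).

Order the vertices as P < Q < R < S < T. Listing each simplex with vertices in this order, K has dimension 2 with simplices:

  0-simplices (5): P, Q, R, S, T
  1-simplices (10): PQ, PR, PS, PT, QR, QS, QT, RS, RT, ST
  2-simplices (5): PQS, PQT, PRT, QRS, RST

Hence C_0 ≅ Z^5, C_1 ≅ Z^10, C_2 ≅ Z^5.

The boundary map ∂_1: C_1 → C_0 maps an edge to its endpoints' difference, ∂[p,q] = q − p. For instance
  ∂RS = S − R.
As a 5×10 matrix over Z this has rank 4, with invariant factors (1,1,1,1).

Boundary ∂_2: C_2 → C_1 sends each 2-simplex [p,q,r] to [q,r] − [p,r] + [p,q]. For instance
  ∂PQS = QS − PS + PQ,
  ∂PRT = RT − PT + PR.
This gives a 10×5 integer matrix of rank 5; reducing to Smith normal form yields diagonal entries (1,1,1,1,1).

From H_k ≅ ker(∂_k) / im(∂_{k+1}) we obtain:

  H_0: rank C_0 − rank ∂_1 = 5 − 4 = 1, and the invariant factors of ∂_1 are all 1, so H_0 ≅ Z.
  H_1: rank ker ∂_1 − rank ∂_2 = (10 − 4) − 5 = 1, and the invariant factors of ∂_2 are all 1, so H_1 ≅ Z.
  H_2: rank ker ∂_2 − rank ∂_3 = (5 − 5) − 0 = 0, and there is no ∂_3, so H_2 ≅ 0.

(K is a triangulation of the Möbius band.)

H_0 = Z,  H_1 = Z,  H_2 = 0.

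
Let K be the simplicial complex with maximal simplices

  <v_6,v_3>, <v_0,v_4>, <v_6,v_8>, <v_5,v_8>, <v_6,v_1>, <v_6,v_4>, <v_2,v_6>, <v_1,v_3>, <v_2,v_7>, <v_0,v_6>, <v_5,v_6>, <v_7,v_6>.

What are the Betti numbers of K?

Order the vertices as v_0 < v_1 < v_2 < v_3 < v_4 < v_5 < v_6 < v_7 < v_8. Listing each simplex with vertices in this order, K has dimension 1 with simplices:

  0-simplices (9): [v_0], [v_1], [v_2], [v_3], [v_4], [v_5], [v_6], [v_7], [v_8]
  1-simplices (12): [v_0,v_4], [v_0,v_6], [v_1,v_3], [v_1,v_6], [v_2,v_6], [v_2,v_7], [v_3,v_6], [v_4,v_6], [v_5,v_6], [v_5,v_8], [v_6,v_7], [v_6,v_8]

Hence C_0 ≅ Z^9, C_1 ≅ Z^12.

Boundary ∂_1: C_1 → C_0 maps an edge to its endpoints' difference, ∂[p,q] = q − p. For instance
  ∂[v_1,v_6] = [v_6] − [v_1].
The resulting 9×12 matrix has rank 8, and its Smith normal form has invariant factors (1,1,1,1,1,1,1,1).

Now H_k = ker ∂_k / im ∂_{k+1}, so:

  H_0: rank C_0 − rank ∂_1 = 9 − 8 = 1, and the invariant factors of ∂_1 are all 1, so H_0 ≅ Z.
  H_1: rank ker ∂_1 − rank ∂_2 = (12 − 8) − 0 = 4, and there is no ∂_2, so H_1 ≅ Z^4.

Hence the Betti numbers are b_0 = 1, b_1 = 4.

b_0 = 1, b_1 = 4.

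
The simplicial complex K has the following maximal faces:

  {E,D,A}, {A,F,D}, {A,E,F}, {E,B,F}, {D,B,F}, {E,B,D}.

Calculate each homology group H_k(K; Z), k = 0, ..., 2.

K has 5 vertices, 9 edges, 6 triangles.
rank ∂_0 = 0, rank ∂_1 = 4 ⇒ b_0 = 5 − 0 − 4 = 1; all invariant factors of ∂_1 are 1 so no torsion. So H_0 = Z.
rank ∂_1 = 4, rank ∂_2 = 5 ⇒ b_1 = 9 − 4 − 5 = 0; all invariant factors of ∂_2 are 1 so no torsion. So H_1 = 0.
rank ∂_2 = 5, rank ∂_3 = 0 ⇒ b_2 = 6 − 5 − 0 = 1. So H_2 = Z.

H_0 = Z,  H_1 = 0,  H_2 = Z.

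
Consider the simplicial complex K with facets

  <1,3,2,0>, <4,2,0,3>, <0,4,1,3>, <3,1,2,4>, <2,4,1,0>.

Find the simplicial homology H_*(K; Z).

H_0 = Z,  H_1 = 0,  H_2 = 0,  H_3 = Z.

Order the vertices as 0 < 1 < 2 < 3 < 4. Listing each simplex with vertices in this order, K has dimension 3 with simplices:

  0-simplices (5): [0], [1], [2], [3], [4]
  1-simplices (10): [0,1], [0,2], [0,3], [0,4], [1,2], [1,3], [1,4], [2,3], [2,4], [3,4]
  2-simplices (10): [0,1,2], [0,1,3], [0,1,4], [0,2,3], [0,2,4], [0,3,4], [1,2,3], [1,2,4], [1,3,4], [2,3,4]
  3-simplices (5): [0,1,2,3], [0,1,2,4], [0,1,3,4], [0,2,3,4], [1,2,3,4]

Hence C_0 ≅ Z^5, C_1 ≅ Z^10, C_2 ≅ Z^10, C_3 ≅ Z^5.

∂_1: C_1 → C_0 maps an edge to its endpoints' difference, ∂[p,q] = q − p. For instance
  ∂[1,4] = [4] − [1].
As a 5×10 matrix over Z this has rank 4, with invariant factors (1,1,1,1).

∂_2: C_2 → C_1 sends each 2-simplex [p,q,r] to [q,r] − [p,r] + [p,q]. For instance
  ∂[1,2,3] = [2,3] − [1,3] + [1,2],
  ∂[0,3,4] = [3,4] − [0,4] + [0,3].
The 10×10 boundary matrix has rank 6 and Smith normal form diag(1,1,1,1,1,1).

Boundary ∂_3: C_3 → C_2 sends each 3-simplex σ to the alternating sum Σ_i (−1)^i (σ with its i-th vertex removed). For instance
  ∂[0,2,3,4] = [2,3,4] − [0,3,4] + [0,2,4] − [0,2,3],
  ∂[0,1,3,4] = [1,3,4] − [0,3,4] + [0,1,4] − [0,1,3].
This gives a 10×5 integer matrix of rank 4; reducing to Smith normal form yields diagonal entries (1,1,1,1).

Reading off H_k = ker ∂_k / im ∂_{k+1}:

  H_0: rank C_0 − rank ∂_1 = 5 − 4 = 1, and the invariant factors of ∂_1 are all 1, so H_0 ≅ Z.
  H_1: rank ker ∂_1 − rank ∂_2 = (10 − 4) − 6 = 0, and the invariant factors of ∂_2 are all 1, so H_1 ≅ 0.
  H_2: rank ker ∂_2 − rank ∂_3 = (10 − 6) − 4 = 0, and the invariant factors of ∂_3 are all 1, so H_2 ≅ 0.
  H_3: rank ker ∂_3 − rank ∂_4 = (5 − 4) − 0 = 1, and there is no ∂_4, so H_3 ≅ Z.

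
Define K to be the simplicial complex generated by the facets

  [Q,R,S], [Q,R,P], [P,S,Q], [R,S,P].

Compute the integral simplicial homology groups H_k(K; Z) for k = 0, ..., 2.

H_0 = Z,  H_1 = 0,  H_2 = Z.

Order the vertices as P < Q < R < S. Listing each simplex with vertices in this order, K has dimension 2 with simplices:

  0-simplices (4): P, Q, R, S
  1-simplices (6): PQ, PR, PS, QR, QS, RS
  2-simplices (4): PQR, PQS, PRS, QRS

so the chain groups are C_0 ≅ Z^4, C_1 ≅ Z^6, C_2 ≅ Z^4.

Boundary ∂_1: C_1 → C_0 maps an edge to its endpoints' difference, ∂[p,q] = q − p.
The resulting 4×6 matrix has rank 3, and its Smith normal form has invariant factors (1,1,1).

∂_2: C_2 → C_1 maps a triangle to the signed sum of its edges. For instance
  ∂PQS = QS − PS + PQ,
  ∂PQR = QR − PR + PQ.
The resulting 6×4 matrix has rank 3, and its Smith normal form has invariant factors (1,1,1).

Now H_k = ker ∂_k / im ∂_{k+1}, so:

  H_0: rank C_0 − rank ∂_1 = 4 − 3 = 1, and the invariant factors of ∂_1 are all 1, so H_0 = Z.
  H_1: rank ker ∂_1 − rank ∂_2 = (6 − 3) − 3 = 0, and the invariant factors of ∂_2 are all 1, so H_1 = 0.
  H_2: rank ker ∂_2 − rank ∂_3 = (4 − 3) − 0 = 1, and there is no ∂_3, so H_2 = Z.

As a check, the Euler characteristic is 4 − 6 + 4 = 2, which agrees with 1 − 0 + 1 = 2.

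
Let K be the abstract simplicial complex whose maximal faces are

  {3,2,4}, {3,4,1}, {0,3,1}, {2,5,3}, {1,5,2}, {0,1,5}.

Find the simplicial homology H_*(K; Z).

Order the vertices as 0 < 1 < 2 < 3 < 4 < 5. Listing each simplex with vertices in this order, K has dimension 2 with simplices:

  0-simplices (6): [0], [1], [2], [3], [4], [5]
  1-simplices (12): [0,1], [0,3], [0,5], [1,2], [1,3], [1,4], [1,5], [2,3], [2,4], [2,5], [3,4], [3,5]
  2-simplices (6): [0,1,3], [0,1,5], [1,2,5], [1,3,4], [2,3,4], [2,3,5]

giving chain groups C_0 ≅ Z^6, C_1 ≅ Z^12, C_2 ≅ Z^6.

The boundary map ∂_1: C_1 → C_0 sends each edge [p,q] (with p < q) to q − p.
The resulting 6×12 matrix has rank 5, and its Smith normal form has invariant factors (1,1,1,1,1).

∂_2: C_2 → C_1 maps a triangle to the signed sum of its edges. For instance
  ∂[2,3,4] = [3,4] − [2,4] + [2,3],
  ∂[1,3,4] = [3,4] − [1,4] + [1,3].
This gives a 12×6 integer matrix of rank 6; reducing to Smith normal form yields diagonal entries (1,1,1,1,1,1).

Reading off H_k = ker ∂_k / im ∂_{k+1}:

  H_0: rank C_0 − rank ∂_1 = 6 − 5 = 1, and the invariant factors of ∂_1 are all 1, so H_0 ≅ Z.
  H_1: rank ker ∂_1 − rank ∂_2 = (12 − 5) − 6 = 1, and the invariant factors of ∂_2 are all 1, so H_1 ≅ Z.
  H_2: rank ker ∂_2 − rank ∂_3 = (6 − 6) − 0 = 0, and there is no ∂_3, so H_2 ≅ 0.

(K is a triangulation of the cylinder S^1 x I.)

H_0 ≅ Z,  H_1 ≅ Z,  H_2 = 0.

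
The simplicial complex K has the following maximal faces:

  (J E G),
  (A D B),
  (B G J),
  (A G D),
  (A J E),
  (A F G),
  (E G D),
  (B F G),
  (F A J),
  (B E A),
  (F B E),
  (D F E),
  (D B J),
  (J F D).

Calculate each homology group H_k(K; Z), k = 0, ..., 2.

H_0 = Z,  H_1 = Z^2,  H_2 = Z.

K has 7 vertices, 21 edges, 14 triangles.
rank ∂_0 = 0, rank ∂_1 = 6 ⇒ b_0 = 7 − 0 − 6 = 1; all invariant factors of ∂_1 are 1 so no torsion. So H_0 ≅ Z.
rank ∂_1 = 6, rank ∂_2 = 13 ⇒ b_1 = 21 − 6 − 13 = 2; all invariant factors of ∂_2 are 1 so no torsion. So H_1 ≅ Z^2.
rank ∂_2 = 13, rank ∂_3 = 0 ⇒ b_2 = 14 − 13 − 0 = 1. So H_2 ≅ Z.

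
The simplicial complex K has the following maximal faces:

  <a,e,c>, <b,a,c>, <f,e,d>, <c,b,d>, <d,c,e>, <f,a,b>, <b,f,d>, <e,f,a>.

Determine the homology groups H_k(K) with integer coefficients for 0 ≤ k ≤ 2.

Order the vertices as a < b < c < d < e < f. Listing each simplex with vertices in this order, K has dimension 2 with simplices:

  0-simplices (6): a, b, c, d, e, f
  1-simplices (12): ab, ac, ae, af, bc, bd, bf, cd, ce, de, df, ef
  2-simplices (8): abc, abf, ace, aef, bcd, bdf, cde, def

giving chain groups C_0 ≅ Z^6, C_1 ≅ Z^12, C_2 ≅ Z^8.

Boundary ∂_1: C_1 → C_0 is given by ∂[p,q] = [q] − [p]. For instance
  ∂ce = e − c.
The 6×12 boundary matrix has rank 5 and Smith normal form diag(1,1,1,1,1).

Boundary ∂_2: C_2 → C_1 sends each 2-simplex [p,q,r] to [q,r] − [p,r] + [p,q]. For instance
  ∂abc = bc − ac + ab,
  ∂cde = de − ce + cd.
As a 12×8 matrix over Z this has rank 7, with invariant factors (1,1,1,1,1,1,1).

Computing H_k = (kernel of ∂_k) / (image of ∂_{k+1}):

  H_0: rank C_0 − rank ∂_1 = 6 − 5 = 1, and the invariant factors of ∂_1 are all 1, so H_0 = Z.
  H_1: rank ker ∂_1 − rank ∂_2 = (12 − 5) − 7 = 0, and the invariant factors of ∂_2 are all 1, so H_1 = 0.
  H_2: rank ker ∂_2 − rank ∂_3 = (8 − 7) − 0 = 1, and there is no ∂_3, so H_2 = Z.

As a check, the Euler characteristic is 6 − 12 + 8 = 2, which agrees with 1 − 0 + 1 = 2.
(K is a triangulation of the 2-sphere S^2.)

H_0 = Z,  H_1 = 0,  H_2 = Z.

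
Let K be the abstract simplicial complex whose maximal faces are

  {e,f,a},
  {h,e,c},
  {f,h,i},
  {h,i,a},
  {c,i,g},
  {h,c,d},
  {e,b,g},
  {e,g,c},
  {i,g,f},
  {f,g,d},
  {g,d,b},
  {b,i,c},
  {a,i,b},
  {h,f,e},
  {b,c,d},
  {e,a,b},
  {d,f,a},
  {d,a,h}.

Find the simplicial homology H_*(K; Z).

H_0 = Z,  H_1 = Z × Z/2,  H_2 = 0.

Fix the vertex order a < b < c < d < e < f < g < h < i and write every simplex with vertices in increasing order. Then dim K = 2 and the simplices of K are:

  0-simplices (9): a, b, c, d, e, f, g, h, i
  1-simplices (27): ab, ad, ae, af, ah, ai, bc, bd, be, bg, bi, cd, ce, cg, ch, ci, df, dg, dh, ef, eg, eh, fg, fh, fi, gi, hi
  2-simplices (18): abe, abi, adf, adh, aef, ahi, bcd, bci, bdg, beg, cdh, ceg, ceh, cgi, dfg, efh, fgi, fhi

Hence C_0 ≅ Z^9, C_1 ≅ Z^27, C_2 ≅ Z^18.

The boundary map ∂_1: C_1 → C_0 is given by ∂[p,q] = [q] − [p].
As a 9×27 matrix over Z this has rank 8, with invariant factors (1,1,1,1,1,1,1,1).

Boundary ∂_2: C_2 → C_1 maps a triangle to the signed sum of its edges. For instance
  ∂fgi = gi − fi + fg,
  ∂adf = df − af + ad.
This gives a 27×18 integer matrix of rank 18; reducing to Smith normal form yields diagonal entries (1,1,1,1,1,1,1,1,1,1,1,1,1,1,1,1,1,2).

Computing H_k = (kernel of ∂_k) / (image of ∂_{k+1}):

  H_0: rank C_0 − rank ∂_1 = 9 − 8 = 1, and the invariant factors of ∂_1 are all 1, so H_0 ≅ Z.
  H_1: rank ker ∂_1 − rank ∂_2 = (27 − 8) − 18 = 1, and ∂_2 has invariant factor 2 > 1, so H_1 ≅ Z × Z/2.
  H_2: rank ker ∂_2 − rank ∂_3 = (18 − 18) − 0 = 0, and there is no ∂_3, so H_2 ≅ 0.

As a check, the Euler characteristic is 9 − 27 + 18 = 0, which agrees with 1 − 1 + 0 = 0.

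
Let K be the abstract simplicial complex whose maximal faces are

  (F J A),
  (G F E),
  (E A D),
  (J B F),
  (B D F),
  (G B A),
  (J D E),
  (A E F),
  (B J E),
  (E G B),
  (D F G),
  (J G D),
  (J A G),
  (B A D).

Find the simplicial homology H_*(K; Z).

Take the total order A < B < D < E < F < G < J on the vertex set. Then K (dimension 2) consists of the simplices:

  0-simplices (7): A, B, D, E, F, G, J
  1-simplices (21): AB, AD, AE, AF, AG, AJ, BD, BE, BF, BG, BJ, DE, DF, DG, DJ, EF, EG, EJ, FG, FJ, GJ
  2-simplices (14): ABD, ABG, ADE, AEF, AFJ, AGJ, BDF, BEG, BEJ, BFJ, DEJ, DFG, DGJ, EFG

so the chain groups are C_0 ≅ Z^7, C_1 ≅ Z^21, C_2 ≅ Z^14.

Boundary ∂_1: C_1 → C_0 maps an edge to its endpoints' difference, ∂[p,q] = q − p. For instance
  ∂BG = G − B.
The 7×21 boundary matrix has rank 6 and Smith normal form diag(1,1,1,1,1,1).

Boundary ∂_2: C_2 → C_1 sends each 2-simplex [p,q,r] to [q,r] − [p,r] + [p,q]. For instance
  ∂DEJ = EJ − DJ + DE,
  ∂BDF = DF − BF + BD.
As a 21×14 matrix over Z this has rank 13, with invariant factors (1,1,1,1,1,1,1,1,1,1,1,1,1).

Reading off H_k = ker ∂_k / im ∂_{k+1}:

  H_0: rank C_0 − rank ∂_1 = 7 − 6 = 1, and the invariant factors of ∂_1 are all 1, so H_0 ≅ Z.
  H_1: rank ker ∂_1 − rank ∂_2 = (21 − 6) − 13 = 2, and the invariant factors of ∂_2 are all 1, so H_1 ≅ Z^2.
  H_2: rank ker ∂_2 − rank ∂_3 = (14 − 13) − 0 = 1, and there is no ∂_3, so H_2 ≅ Z.

(K is a triangulation of the torus T^2.)

H_0 = Z,  H_1 = Z^2,  H_2 = Z.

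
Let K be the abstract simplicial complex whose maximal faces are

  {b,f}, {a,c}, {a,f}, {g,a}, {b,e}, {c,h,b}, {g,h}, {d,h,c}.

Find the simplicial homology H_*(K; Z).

Take the total order a < b < c < d < e < f < g < h on the vertex set. Then K (dimension 2) consists of the simplices:

  0-simplices (8): a, b, c, d, e, f, g, h
  1-simplices (11): ac, af, ag, bc, be, bf, bh, cd, ch, dh, gh
  2-simplices (2): bch, cdh

so the chain groups are C_0 ≅ Z^8, C_1 ≅ Z^11, C_2 ≅ Z^2.

The boundary map ∂_1: C_1 → C_0 sends each edge [p,q] (with p < q) to q − p. For instance
  ∂bc = c − b.
The 8×11 boundary matrix has rank 7 and Smith normal form diag(1,1,1,1,1,1,1).

Boundary ∂_2: C_2 → C_1 acts by ∂[p,q,r] = [q,r] − [p,r] + [p,q]. For instance
  ∂cdh = dh − ch + cd,
  ∂bch = ch − bh + bc.
The 11×2 boundary matrix has rank 2 and Smith normal form diag(1,1).

Now H_k = ker ∂_k / im ∂_{k+1}, so:

  H_0: rank C_0 − rank ∂_1 = 8 − 7 = 1, and the invariant factors of ∂_1 are all 1, so H_0 ≅ Z.
  H_1: rank ker ∂_1 − rank ∂_2 = (11 − 7) − 2 = 2, and the invariant factors of ∂_2 are all 1, so H_1 ≅ Z^2.
  H_2: rank ker ∂_2 − rank ∂_3 = (2 − 2) − 0 = 0, and there is no ∂_3, so H_2 ≅ 0.

H_0 = Z,  H_1 = Z^2,  H_2 = 0.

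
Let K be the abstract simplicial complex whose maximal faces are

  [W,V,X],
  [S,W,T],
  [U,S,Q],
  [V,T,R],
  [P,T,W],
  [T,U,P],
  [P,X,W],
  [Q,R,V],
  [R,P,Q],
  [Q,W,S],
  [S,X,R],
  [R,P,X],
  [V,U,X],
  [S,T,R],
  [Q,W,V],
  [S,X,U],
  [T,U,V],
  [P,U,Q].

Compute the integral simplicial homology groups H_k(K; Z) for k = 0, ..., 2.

H_0 ≅ Z,  H_1 ≅ Z^2,  H_2 ≅ Z.

Take the total order P < Q < R < S < T < U < V < W < X on the vertex set. Then K (dimension 2) consists of the simplices:

  0-simplices (9): P, Q, R, S, T, U, V, W, X
  1-simplices (27): PQ, PR, PT, PU, PW, PX, QR, QS, QU, QV, QW, RS, RT, RV, RX, ST, SU, SW, SX, TU, TV, TW, UV, UX, VW, VX, WX
  2-simplices (18): PQR, PQU, PRX, PTU, PTW, PWX, QRV, QSU, QSW, QVW, RST, RSX, RTV, STW, SUX, TUV, UVX, VWX

giving chain groups C_0 ≅ Z^9, C_1 ≅ Z^27, C_2 ≅ Z^18.

The boundary map ∂_1: C_1 → C_0 sends each edge [p,q] (with p < q) to q − p. For instance
  ∂WX = X − W.
As a 9×27 matrix over Z this has rank 8, with invariant factors (1,1,1,1,1,1,1,1).

Boundary ∂_2: C_2 → C_1 acts by ∂[p,q,r] = [q,r] − [p,r] + [p,q]. For instance
  ∂PTU = TU − PU + PT,
  ∂PWX = WX − PX + PW.
This gives a 27×18 integer matrix of rank 17; reducing to Smith normal form yields diagonal entries (1,1,1,1,1,1,1,1,1,1,1,1,1,1,1,1,1).

Computing H_k = (kernel of ∂_k) / (image of ∂_{k+1}):

  H_0: rank C_0 − rank ∂_1 = 9 − 8 = 1, and the invariant factors of ∂_1 are all 1, so H_0 = Z.
  H_1: rank ker ∂_1 − rank ∂_2 = (27 − 8) − 17 = 2, and the invariant factors of ∂_2 are all 1, so H_1 = Z^2.
  H_2: rank ker ∂_2 − rank ∂_3 = (18 − 17) − 0 = 1, and there is no ∂_3, so H_2 = Z.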